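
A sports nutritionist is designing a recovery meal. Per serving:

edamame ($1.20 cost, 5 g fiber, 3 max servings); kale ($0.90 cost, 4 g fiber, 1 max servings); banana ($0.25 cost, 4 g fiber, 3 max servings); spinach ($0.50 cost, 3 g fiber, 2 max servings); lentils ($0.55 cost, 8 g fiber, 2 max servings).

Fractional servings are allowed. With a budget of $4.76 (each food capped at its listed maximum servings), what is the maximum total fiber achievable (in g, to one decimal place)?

42.2 g

Fiber per dollar: banana 16, lentils 14.55, spinach 6, kale 4.444, edamame 4.167.
Take 3 servings of banana: spends $0.75, +12.0 g fiber (running total 12.0 g).
Take 2 servings of lentils: spends $1.10, +16.0 g fiber (running total 28.0 g).
Take 2 servings of spinach: spends $1.00, +6.0 g fiber (running total 34.0 g).
Take 1 serving of kale: spends $0.90, +4.0 g fiber (running total 38.0 g).
Take 0.8417 servings of edamame: spends $1.01, +4.2 g fiber (running total 42.2 g).
Greedy by best ratio exhausts the cost allowance optimally: 42.2 g.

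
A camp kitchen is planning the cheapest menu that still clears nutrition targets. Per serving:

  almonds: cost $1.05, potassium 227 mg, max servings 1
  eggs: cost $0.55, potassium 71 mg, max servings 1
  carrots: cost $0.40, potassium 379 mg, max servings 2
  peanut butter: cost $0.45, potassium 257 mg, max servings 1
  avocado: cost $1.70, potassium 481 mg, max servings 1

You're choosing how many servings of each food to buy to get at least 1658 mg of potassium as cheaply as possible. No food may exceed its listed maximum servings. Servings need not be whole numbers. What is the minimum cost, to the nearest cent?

Cost per mg of potassium: carrots $0.0011, peanut butter $0.0018, avocado $0.0035, almonds $0.0046, eggs $0.0077.
Take 2 servings of carrots: +758.0 mg potassium for $0.80 (total $0.80, still need 900.0 mg).
Take 1 serving of peanut butter: +257.0 mg potassium for $0.45 (total $1.25, still need 643.0 mg).
Take 1 serving of avocado: +481.0 mg potassium for $1.70 (total $2.95, still need 162.0 mg).
Take 0.7137 servings of almonds: +162.0 mg potassium for $0.75 (total $3.70, still need 0.0 mg).
Greedy by cheapest-per-mg is optimal for a single linear constraint, so the minimum cost is $3.70.

$3.70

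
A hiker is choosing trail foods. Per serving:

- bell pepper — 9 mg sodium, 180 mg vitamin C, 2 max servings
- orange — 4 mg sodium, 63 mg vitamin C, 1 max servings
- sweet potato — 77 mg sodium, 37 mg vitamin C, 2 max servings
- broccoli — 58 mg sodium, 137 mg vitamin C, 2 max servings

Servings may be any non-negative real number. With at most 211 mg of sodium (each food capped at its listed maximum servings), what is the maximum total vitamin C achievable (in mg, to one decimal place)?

Vitamin C per mg sodium: bell pepper 20, orange 15.75, broccoli 2.362, sweet potato 0.4805.
Take 2 servings of bell pepper: uses 18 mg sodium, +360.0 mg vitamin C (running total 360.0 mg).
Take 1 serving of orange: uses 4 mg sodium, +63.0 mg vitamin C (running total 423.0 mg).
Take 2 servings of broccoli: uses 116 mg sodium, +274.0 mg vitamin C (running total 697.0 mg).
Take 0.9481 servings of sweet potato: uses 73 mg sodium, +35.1 mg vitamin C (running total 732.1 mg).
Filling greedily by vitamin C-per-mg sodium is optimal for one linear limit, giving 732.1 mg.

732.1 mg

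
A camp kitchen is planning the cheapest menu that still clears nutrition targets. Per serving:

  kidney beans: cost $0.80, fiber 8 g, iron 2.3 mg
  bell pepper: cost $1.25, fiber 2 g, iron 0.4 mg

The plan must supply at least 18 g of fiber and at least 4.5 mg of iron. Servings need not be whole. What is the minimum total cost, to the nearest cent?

A basic optimal solution has at most two foods positive. Try each food alone and each pair with both targets met exactly.
kidney beans only: max(18/8, 4.5/2.3) = 2.25 servings → $1.80.
bell pepper only: max(18/2, 4.5/0.4) = 11.25 servings → $14.06.
kidney beans + bell pepper with both tight: 1.286 servings and 3.857 servings → $5.85.
So the least-cost plan costs $1.80.

$1.80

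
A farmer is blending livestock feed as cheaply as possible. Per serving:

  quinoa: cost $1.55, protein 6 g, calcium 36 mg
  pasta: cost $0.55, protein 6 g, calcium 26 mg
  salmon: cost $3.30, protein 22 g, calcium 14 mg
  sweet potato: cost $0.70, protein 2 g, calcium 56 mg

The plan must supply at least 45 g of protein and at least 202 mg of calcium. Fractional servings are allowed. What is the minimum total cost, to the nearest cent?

$4.20

An LP optimum is at a vertex; with two nutrient constraints at most two foods are used. Check each candidate.
quinoa only: max(45/6, 202/36) = 7.5 servings → $11.62.
pasta only: max(45/6, 202/26) = 7.769 servings → $4.27.
salmon only: max(45/22, 202/14) = 14.43 servings → $47.61.
sweet potato only: max(45/2, 202/56) = 22.5 servings → $15.75.
quinoa + pasta with both tight: 0.7 servings and 6.8 servings → $4.83.
quinoa + salmon with both tight: 5.387 servings and 0.5763 servings → $10.25.
quinoa + sweet potato: intersection lies outside the first quadrant.
pasta + salmon: intersection lies outside the first quadrant.
pasta + sweet potato with both tight: 7.451 servings and 0.1479 servings → $4.20.
salmon + sweet potato with both tight: 1.757 servings and 3.168 servings → $8.02.
Cheapest feasible corner: $4.20.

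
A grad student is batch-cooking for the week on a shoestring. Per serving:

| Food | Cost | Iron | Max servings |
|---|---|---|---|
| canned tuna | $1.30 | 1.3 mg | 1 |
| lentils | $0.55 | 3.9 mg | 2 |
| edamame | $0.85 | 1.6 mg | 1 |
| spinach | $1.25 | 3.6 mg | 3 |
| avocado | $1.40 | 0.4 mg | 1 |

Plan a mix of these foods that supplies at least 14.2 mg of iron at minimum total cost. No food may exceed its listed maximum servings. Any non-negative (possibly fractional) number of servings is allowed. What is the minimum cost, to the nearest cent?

Cost per mg of iron: lentils $0.1410, spinach $0.3472, edamame $0.5312, canned tuna $1.0000, avocado $3.5000.
Take 2 servings of lentils: +7.8 mg iron for $1.10 (total $1.10, still need 6.4 mg).
Take 1.778 servings of spinach: +6.4 mg iron for $2.22 (total $3.32, still need 0.0 mg).
Filling from the cheapest source first is optimal under one linear minimum: $3.32.

$3.32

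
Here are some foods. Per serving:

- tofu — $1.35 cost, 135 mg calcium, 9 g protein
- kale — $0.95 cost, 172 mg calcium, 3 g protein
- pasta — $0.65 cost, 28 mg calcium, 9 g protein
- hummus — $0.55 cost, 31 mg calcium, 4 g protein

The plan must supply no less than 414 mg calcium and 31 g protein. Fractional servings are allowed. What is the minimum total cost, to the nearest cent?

$3.67

For a min-cost LP with two ≥-constraints, a basic feasible solution has at most two positive variables.
tofu only: max(414/135, 31/9) = 3.444 servings → $4.65.
kale only: max(414/172, 31/3) = 10.33 servings → $9.82.
pasta only: max(414/28, 31/9) = 14.79 servings → $9.61.
hummus only: max(414/31, 31/4) = 13.35 servings → $7.35.
tofu + kale with both targets exact would need a negative amount; discard.
tofu + pasta with both tight: 2.968 servings and 0.4766 servings → $4.32.
tofu + hummus with both tight: 2.663 servings and 1.759 servings → $4.56.
kale + pasta with both tight: 1.952 servings and 2.794 servings → $3.67.
kale + hummus with both tight: 1.168 servings and 6.874 servings → $4.89.
pasta + hummus: the both-tight solution has a negative serving — not a feasible corner.
The minimum over all feasible corners is $3.67.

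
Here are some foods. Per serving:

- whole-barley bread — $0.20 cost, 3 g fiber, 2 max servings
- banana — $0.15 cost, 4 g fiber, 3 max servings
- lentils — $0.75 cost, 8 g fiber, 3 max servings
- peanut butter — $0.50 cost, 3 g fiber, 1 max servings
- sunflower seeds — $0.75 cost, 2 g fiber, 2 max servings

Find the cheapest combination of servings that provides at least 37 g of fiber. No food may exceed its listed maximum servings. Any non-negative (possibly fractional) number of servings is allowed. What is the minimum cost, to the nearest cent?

$2.63

Cost per g of fiber: banana $0.0375, whole-barley bread $0.0667, lentils $0.0938, peanut butter $0.1667, sunflower seeds $0.3750.
Take 3 servings of banana: +12.0 g fiber for $0.45 (total $0.45, still need 25.0 g).
Take 2 servings of whole-barley bread: +6.0 g fiber for $0.40 (total $0.85, still need 19.0 g).
Take 2.375 servings of lentils: +19.0 g fiber for $1.78 (total $2.63, still need 0.0 g).
Greedy by cheapest-per-g is optimal for a single linear constraint, so the minimum cost is $2.63.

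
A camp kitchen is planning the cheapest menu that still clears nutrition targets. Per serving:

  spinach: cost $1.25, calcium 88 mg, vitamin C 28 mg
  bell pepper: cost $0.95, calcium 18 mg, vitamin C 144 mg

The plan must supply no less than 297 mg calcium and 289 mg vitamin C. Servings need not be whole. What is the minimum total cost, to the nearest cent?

For a min-cost LP with two ≥-constraints, a basic feasible solution has at most two positive variables.
spinach only: max(297/88, 289/28) = 10.32 servings → $12.90.
bell pepper only: max(297/18, 289/144) = 16.5 servings → $15.68.
spinach + bell pepper with both tight: 3.087 servings and 1.407 servings → $5.20.
So the least-cost plan costs $5.20.

$5.20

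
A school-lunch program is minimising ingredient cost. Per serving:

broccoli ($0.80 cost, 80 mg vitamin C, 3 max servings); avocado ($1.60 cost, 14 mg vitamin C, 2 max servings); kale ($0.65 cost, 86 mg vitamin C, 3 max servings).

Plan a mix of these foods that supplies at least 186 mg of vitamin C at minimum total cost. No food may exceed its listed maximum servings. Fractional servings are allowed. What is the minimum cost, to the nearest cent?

$1.41

Cost per mg of vitamin C: kale $0.0076, broccoli $0.0100, avocado $0.1143.
Take 2.163 servings of kale: +186.0 mg vitamin C for $1.41 (total $1.41, still need 0.0 mg).
Greedy by cheapest-per-mg is optimal for a single linear constraint, so the minimum cost is $1.41.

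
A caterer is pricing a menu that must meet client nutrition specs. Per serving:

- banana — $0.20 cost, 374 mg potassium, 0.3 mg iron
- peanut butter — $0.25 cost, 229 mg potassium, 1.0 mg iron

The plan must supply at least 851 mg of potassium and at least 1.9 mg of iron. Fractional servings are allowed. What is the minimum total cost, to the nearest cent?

At the optimum either one food covers both requirements or two foods hit both targets exactly; no other combination can be cheaper.
banana only: max(851/374, 1.9/0.3) = 6.333 servings → $1.27.
peanut butter only: max(851/229, 1.9/1.0) = 3.716 servings → $0.93.
banana + peanut butter with both tight: 1.362 servings and 1.491 servings → $0.65.
The minimum over all feasible corners is $0.65.

$0.65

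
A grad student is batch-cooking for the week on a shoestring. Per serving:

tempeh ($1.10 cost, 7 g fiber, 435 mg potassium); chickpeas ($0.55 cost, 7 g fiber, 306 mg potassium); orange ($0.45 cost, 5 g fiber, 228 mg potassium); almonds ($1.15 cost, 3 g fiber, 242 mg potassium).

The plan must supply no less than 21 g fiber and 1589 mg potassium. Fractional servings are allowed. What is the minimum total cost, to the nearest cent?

$2.86

Check every corner: each single food scaled to meet both minima, and each pair solved so both constraints bind.
tempeh only: max(21/7, 1589/435) = 3.653 servings → $4.02.
chickpeas only: max(21/7, 1589/306) = 5.193 servings → $2.86.
orange only: max(21/5, 1589/228) = 6.969 servings → $3.14.
almonds only: max(21/3, 1589/242) = 7 servings → $8.05.
tempeh + chickpeas: the both-tight solution has a negative serving — not a feasible corner.
tempeh + orange: intersection lies outside the first quadrant.
tempeh + almonds with both tight: 0.8098 servings and 5.111 servings → $6.77.
chickpeas + orange with both targets exact would need a negative amount; discard.
chickpeas + almonds with both tight: 0.4059 servings and 6.053 servings → $7.18.
orange + almonds with both tight: 0.5989 servings and 6.002 servings → $7.17.
So the least-cost plan costs $2.86.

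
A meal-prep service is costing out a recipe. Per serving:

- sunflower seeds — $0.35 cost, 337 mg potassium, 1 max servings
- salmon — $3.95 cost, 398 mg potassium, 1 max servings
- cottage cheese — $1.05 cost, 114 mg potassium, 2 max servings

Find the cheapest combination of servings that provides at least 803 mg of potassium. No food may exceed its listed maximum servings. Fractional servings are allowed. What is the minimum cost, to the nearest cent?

Cost per mg of potassium: sunflower seeds $0.0010, cottage cheese $0.0092, salmon $0.0099.
Take 1 serving of sunflower seeds: +337.0 mg potassium for $0.35 (total $0.35, still need 466.0 mg).
Take 2 servings of cottage cheese: +228.0 mg potassium for $2.10 (total $2.45, still need 238.0 mg).
Take 0.598 servings of salmon: +238.0 mg potassium for $2.36 (total $4.81, still need 0.0 mg).
Filling from the cheapest source first is optimal under one linear minimum: $4.81.

$4.81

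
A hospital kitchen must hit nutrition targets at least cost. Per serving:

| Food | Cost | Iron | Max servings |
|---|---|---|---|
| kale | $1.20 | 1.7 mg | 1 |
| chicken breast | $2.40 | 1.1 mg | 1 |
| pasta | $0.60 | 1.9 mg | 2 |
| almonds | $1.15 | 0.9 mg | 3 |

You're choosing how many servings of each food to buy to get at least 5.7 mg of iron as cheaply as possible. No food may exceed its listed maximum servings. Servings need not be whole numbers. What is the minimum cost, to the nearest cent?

$2.66

Cost per mg of iron: pasta $0.3158, kale $0.7059, almonds $1.2778, chicken breast $2.1818.
Take 2 servings of pasta: +3.8 mg iron for $1.20 (total $1.20, still need 1.9 mg).
Take 1 serving of kale: +1.7 mg iron for $1.20 (total $2.40, still need 0.2 mg).
Take 0.2222 servings of almonds: +0.2 mg iron for $0.26 (total $2.66, still need 0.0 mg).
Filling from the cheapest source first is optimal under one linear minimum: $2.66.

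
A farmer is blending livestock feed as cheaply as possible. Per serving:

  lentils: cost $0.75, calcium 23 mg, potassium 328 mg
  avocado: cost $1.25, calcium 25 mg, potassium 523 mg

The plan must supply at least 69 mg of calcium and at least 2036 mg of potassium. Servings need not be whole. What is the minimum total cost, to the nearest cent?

lentils only: max(69/23, 2036/328) = 6.207 servings → $4.66.
avocado only: max(69/25, 2036/523) = 3.893 servings → $4.87.
lentils + avocado: intersection lies outside the first quadrant.
Cheapest feasible corner: $4.66.

$4.66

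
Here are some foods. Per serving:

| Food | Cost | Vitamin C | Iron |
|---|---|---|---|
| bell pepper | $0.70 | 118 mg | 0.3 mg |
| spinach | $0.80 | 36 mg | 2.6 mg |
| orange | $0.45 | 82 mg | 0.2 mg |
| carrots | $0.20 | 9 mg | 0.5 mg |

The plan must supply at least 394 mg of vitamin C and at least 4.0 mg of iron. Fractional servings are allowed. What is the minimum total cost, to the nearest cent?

Minimising a linear cost over {vitamin C ≥ 394, iron ≥ 4.0, servings ≥ 0} — the optimum is at a vertex, using one or two foods.
bell pepper only: max(394/118, 4.0/0.3) = 13.33 servings → $9.33.
spinach only: max(394/36, 4.0/2.6) = 10.94 servings → $8.76.
orange only: max(394/82, 4.0/0.2) = 20 servings → $9.00.
carrots only: max(394/9, 4.0/0.5) = 43.78 servings → $8.76.
bell pepper + spinach with both tight: 2.974 servings and 1.195 servings → $3.04.
bell pepper + orange with both targets exact would need a negative amount; discard.
bell pepper + carrots with both tight: 2.86 servings and 6.284 servings → $3.26.
spinach + orange with both tight: 1.21 servings and 4.274 servings → $2.89.
spinach + carrots: intersection lies outside the first quadrant.
orange + carrots with both tight: 4.107 servings and 6.357 servings → $3.12.
So the least-cost plan costs $2.89.

$2.89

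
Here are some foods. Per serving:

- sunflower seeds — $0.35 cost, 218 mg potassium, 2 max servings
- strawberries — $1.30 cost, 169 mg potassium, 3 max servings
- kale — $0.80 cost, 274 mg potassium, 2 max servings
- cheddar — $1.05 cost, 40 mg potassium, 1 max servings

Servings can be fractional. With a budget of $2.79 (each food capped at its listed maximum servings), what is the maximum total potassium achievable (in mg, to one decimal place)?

1047.7 mg

Potassium per dollar: sunflower seeds 622.9, kale 342.5, strawberries 130, cheddar 38.1.
Take 2 servings of sunflower seeds: spends $0.70, +436.0 mg potassium (running total 436.0 mg).
Take 2 servings of kale: spends $1.60, +548.0 mg potassium (running total 984.0 mg).
Take 0.3769 servings of strawberries: spends $0.49, +63.7 mg potassium (running total 1047.7 mg).
Greedy by best ratio exhausts the cost allowance optimally: 1047.7 mg.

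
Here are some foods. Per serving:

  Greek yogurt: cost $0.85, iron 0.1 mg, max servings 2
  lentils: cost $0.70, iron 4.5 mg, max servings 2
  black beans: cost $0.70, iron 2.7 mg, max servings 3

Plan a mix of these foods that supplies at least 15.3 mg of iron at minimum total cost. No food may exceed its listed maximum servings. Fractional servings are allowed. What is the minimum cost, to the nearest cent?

$3.03

Cost per mg of iron: lentils $0.1556, black beans $0.2593, Greek yogurt $8.5000.
Take 2 servings of lentils: +9.0 mg iron for $1.40 (total $1.40, still need 6.3 mg).
Take 2.333 servings of black beans: +6.3 mg iron for $1.63 (total $3.03, still need 0.0 mg).
Greedy by cheapest-per-mg is optimal for a single linear constraint, so the minimum cost is $3.03.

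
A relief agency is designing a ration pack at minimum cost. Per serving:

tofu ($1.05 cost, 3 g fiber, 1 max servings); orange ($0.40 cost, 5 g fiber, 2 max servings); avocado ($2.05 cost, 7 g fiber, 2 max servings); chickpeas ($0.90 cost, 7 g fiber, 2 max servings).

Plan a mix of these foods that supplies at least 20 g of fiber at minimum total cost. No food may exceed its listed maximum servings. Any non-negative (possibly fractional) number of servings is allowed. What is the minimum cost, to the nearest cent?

Cost per g of fiber: orange $0.0800, chickpeas $0.1286, avocado $0.2929, tofu $0.3500.
Take 2 servings of orange: +10.0 g fiber for $0.80 (total $0.80, still need 10.0 g).
Take 1.429 servings of chickpeas: +10.0 g fiber for $1.29 (total $2.09, still need 0.0 g).
Greedy by cheapest-per-g is optimal for a single linear constraint, so the minimum cost is $2.09.

$2.09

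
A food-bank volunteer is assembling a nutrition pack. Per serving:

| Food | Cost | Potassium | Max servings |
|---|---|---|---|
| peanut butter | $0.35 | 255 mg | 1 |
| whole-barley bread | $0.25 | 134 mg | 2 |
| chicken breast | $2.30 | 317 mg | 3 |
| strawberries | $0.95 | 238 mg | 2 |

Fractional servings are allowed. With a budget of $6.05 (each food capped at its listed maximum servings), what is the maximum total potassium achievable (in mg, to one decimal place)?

Potassium per dollar: peanut butter 728.6, whole-barley bread 536, strawberries 250.5, chicken breast 137.8.
Take 1 serving of peanut butter: spends $0.35, +255.0 mg potassium (running total 255.0 mg).
Take 2 servings of whole-barley bread: spends $0.50, +268.0 mg potassium (running total 523.0 mg).
Take 2 servings of strawberries: spends $1.90, +476.0 mg potassium (running total 999.0 mg).
Take 1.435 servings of chicken breast: spends $3.30, +454.8 mg potassium (running total 1453.8 mg).
Greedy by best ratio exhausts the cost allowance optimally: 1453.8 mg.

1453.8 mg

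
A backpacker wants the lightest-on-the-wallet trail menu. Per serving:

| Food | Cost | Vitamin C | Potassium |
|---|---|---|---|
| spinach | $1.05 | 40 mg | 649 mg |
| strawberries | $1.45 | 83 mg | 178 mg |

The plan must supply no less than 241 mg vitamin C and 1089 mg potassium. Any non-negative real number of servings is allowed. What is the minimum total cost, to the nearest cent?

$4.57

For a min-cost LP with two ≥-constraints, a basic feasible solution has at most two positive variables.
spinach only: max(241/40, 1089/649) = 6.025 servings → $6.33.
strawberries only: max(241/83, 1089/178) = 6.118 servings → $8.87.
spinach + strawberries with both tight: 1.016 servings and 2.414 servings → $4.57.
Cheapest feasible corner: $4.57.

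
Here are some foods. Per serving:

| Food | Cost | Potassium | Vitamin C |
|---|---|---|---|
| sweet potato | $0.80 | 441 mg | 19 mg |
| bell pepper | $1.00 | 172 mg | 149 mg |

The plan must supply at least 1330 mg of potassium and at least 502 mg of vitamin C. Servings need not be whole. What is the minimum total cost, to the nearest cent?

$4.57

Two binding constraints pin down two serving amounts, so the optimal mix uses at most two foods. The candidates are each food alone (scaled to the tighter of potassium/vitamin C) and each pair with both constraints tight.
sweet potato only: max(1330/441, 502/19) = 26.42 servings → $21.14.
bell pepper only: max(1330/172, 502/149) = 7.733 servings → $7.73.
sweet potato + bell pepper with both tight: 1.791 servings and 3.141 servings → $4.57.
The minimum over all feasible corners is $4.57.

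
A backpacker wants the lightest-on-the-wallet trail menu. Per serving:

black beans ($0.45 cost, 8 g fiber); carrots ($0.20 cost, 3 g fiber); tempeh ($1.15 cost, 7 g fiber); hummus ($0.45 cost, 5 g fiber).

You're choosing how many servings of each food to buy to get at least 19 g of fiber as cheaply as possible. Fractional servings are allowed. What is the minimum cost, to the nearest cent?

Cost per g of fiber: black beans $0.0563, carrots $0.0667, hummus $0.0900, tempeh $0.1643.
With no serving limits, use only black beans: 19 g / 8 g = 2.375 servings × $0.45 = $1.07.

$1.07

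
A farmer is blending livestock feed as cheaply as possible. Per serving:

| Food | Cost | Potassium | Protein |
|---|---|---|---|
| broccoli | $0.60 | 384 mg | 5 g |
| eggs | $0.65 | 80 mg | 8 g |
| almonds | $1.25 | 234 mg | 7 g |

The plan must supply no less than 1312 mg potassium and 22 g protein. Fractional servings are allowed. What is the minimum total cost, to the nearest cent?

A basic optimal solution has at most two foods positive. Try each food alone and each pair with both targets met exactly.
broccoli only: max(1312/384, 22/5) = 4.4 servings → $2.64.
eggs only: max(1312/80, 22/8) = 16.4 servings → $10.66.
almonds only: max(1312/234, 22/7) = 5.607 servings → $7.01.
broccoli + eggs with both tight: 3.269 servings and 0.7066 servings → $2.42.
broccoli + almonds with both tight: 2.659 servings and 1.244 servings → $3.15.
eggs + almonds with both targets exact would need a negative amount; discard.
So the least-cost plan costs $2.42.

$2.42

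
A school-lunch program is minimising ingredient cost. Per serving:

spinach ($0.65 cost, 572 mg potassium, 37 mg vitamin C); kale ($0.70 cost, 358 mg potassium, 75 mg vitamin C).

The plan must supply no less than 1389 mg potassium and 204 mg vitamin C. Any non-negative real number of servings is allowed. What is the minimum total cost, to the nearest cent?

Compare the cost at each extreme point of the feasible region.
spinach only: max(1389/572, 204/37) = 5.514 servings → $3.58.
kale only: max(1389/358, 204/75) = 3.88 servings → $2.72.
spinach + kale with both tight: 1.05 servings and 2.202 servings → $2.22.
Cheapest feasible corner: $2.22.

$2.22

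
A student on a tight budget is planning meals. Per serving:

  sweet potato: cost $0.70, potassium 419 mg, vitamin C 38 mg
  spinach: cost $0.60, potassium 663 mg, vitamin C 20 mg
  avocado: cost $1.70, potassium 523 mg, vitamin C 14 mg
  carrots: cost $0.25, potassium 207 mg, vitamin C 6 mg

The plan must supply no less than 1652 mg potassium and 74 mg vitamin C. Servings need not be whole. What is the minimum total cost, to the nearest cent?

This is a tiny linear program; its minimum lies at a vertex of the feasible set. List the vertices and price them.
sweet potato only: max(1652/419, 74/38) = 3.943 servings → $2.76.
spinach only: max(1652/663, 74/20) = 3.7 servings → $2.22.
avocado only: max(1652/523, 74/14) = 5.286 servings → $8.99.
carrots only: max(1652/207, 74/6) = 12.33 servings → $3.08.
sweet potato + spinach with both tight: 0.9529 servings and 1.889 servings → $1.80.
sweet potato + avocado with both tight: 1.112 servings and 2.268 servings → $4.63.
sweet potato + carrots with both tight: 1.01 servings and 5.936 servings → $2.19.
spinach + avocado: the both-tight solution has a negative serving — not a feasible corner.
spinach + carrots: intersection lies outside the first quadrant.
avocado + carrots: the both-tight solution has a negative serving — not a feasible corner.
So the least-cost plan costs $1.80.

$1.80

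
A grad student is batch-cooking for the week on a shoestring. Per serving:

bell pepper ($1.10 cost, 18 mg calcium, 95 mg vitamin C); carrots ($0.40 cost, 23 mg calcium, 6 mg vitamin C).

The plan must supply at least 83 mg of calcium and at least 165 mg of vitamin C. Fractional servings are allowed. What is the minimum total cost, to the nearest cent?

bell pepper only: max(83/18, 165/95) = 4.611 servings → $5.07.
carrots only: max(83/23, 165/6) = 27.5 servings → $11.00.
bell pepper + carrots with both tight: 1.587 servings and 2.366 servings → $2.69.
The minimum over all feasible corners is $2.69.

$2.69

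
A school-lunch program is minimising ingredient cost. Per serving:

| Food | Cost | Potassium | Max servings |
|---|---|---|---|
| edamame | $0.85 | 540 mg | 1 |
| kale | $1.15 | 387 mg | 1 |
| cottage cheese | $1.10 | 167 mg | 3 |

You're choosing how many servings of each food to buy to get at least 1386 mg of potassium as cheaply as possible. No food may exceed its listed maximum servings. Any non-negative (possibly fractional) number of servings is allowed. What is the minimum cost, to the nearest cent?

Cost per mg of potassium: edamame $0.0016, kale $0.0030, cottage cheese $0.0066.
Take 1 serving of edamame: +540.0 mg potassium for $0.85 (total $0.85, still need 846.0 mg).
Take 1 serving of kale: +387.0 mg potassium for $1.15 (total $2.00, still need 459.0 mg).
Take 2.749 servings of cottage cheese: +459.0 mg potassium for $3.02 (total $5.02, still need 0.0 mg).
Greedy by cheapest-per-mg is optimal for a single linear constraint, so the minimum cost is $5.02.

$5.02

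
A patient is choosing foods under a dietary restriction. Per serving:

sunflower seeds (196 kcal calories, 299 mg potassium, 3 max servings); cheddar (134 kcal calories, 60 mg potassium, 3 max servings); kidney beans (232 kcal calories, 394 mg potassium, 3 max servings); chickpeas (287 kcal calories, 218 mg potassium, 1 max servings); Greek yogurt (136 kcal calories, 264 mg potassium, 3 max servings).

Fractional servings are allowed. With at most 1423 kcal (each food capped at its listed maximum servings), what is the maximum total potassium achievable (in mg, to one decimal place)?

2460.6 mg

Potassium per kcal: Greek yogurt 1.941, kidney beans 1.698, sunflower seeds 1.526, chickpeas 0.7596, cheddar 0.4478.
Take 3 servings of Greek yogurt: uses 408 kcal, +792.0 mg potassium (running total 792.0 mg).
Take 3 servings of kidney beans: uses 696 kcal, +1182.0 mg potassium (running total 1974.0 mg).
Take 1.628 servings of sunflower seeds: uses 319 kcal, +486.6 mg potassium (running total 2460.6 mg).
Greedy by best ratio exhausts the calories allowance optimally: 2460.6 mg.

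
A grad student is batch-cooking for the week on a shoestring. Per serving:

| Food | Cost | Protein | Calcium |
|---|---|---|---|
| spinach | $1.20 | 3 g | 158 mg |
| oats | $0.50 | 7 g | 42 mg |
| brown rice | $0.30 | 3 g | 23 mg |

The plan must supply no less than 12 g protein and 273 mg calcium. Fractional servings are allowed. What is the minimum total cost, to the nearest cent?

The cheapest plan sits at a corner of the feasible region — with two constraints it uses at most two foods.
spinach only: max(12/3, 273/158) = 4 servings → $4.80.
oats only: max(12/7, 273/42) = 6.5 servings → $3.25.
brown rice only: max(12/3, 273/23) = 11.87 servings → $3.56.
spinach + oats with both tight: 1.436 servings and 1.099 servings → $2.27.
spinach + brown rice with both tight: 1.341 servings and 2.659 servings → $2.41.
oats + brown rice with both targets exact would need a negative amount; discard.
The minimum over all feasible corners is $2.27.

$2.27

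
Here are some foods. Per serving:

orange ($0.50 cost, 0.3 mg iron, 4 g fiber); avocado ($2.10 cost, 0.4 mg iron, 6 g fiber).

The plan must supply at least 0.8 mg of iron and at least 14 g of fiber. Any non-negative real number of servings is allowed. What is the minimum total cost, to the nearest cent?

The cheapest plan sits at a corner of the feasible region — with two constraints it uses at most two foods.
orange only: max(0.8/0.3, 14/4) = 3.5 servings → $1.75.
avocado only: max(0.8/0.4, 14/6) = 2.333 servings → $4.90.
orange + avocado: intersection lies outside the first quadrant.
The minimum over all feasible corners is $1.75.

$1.75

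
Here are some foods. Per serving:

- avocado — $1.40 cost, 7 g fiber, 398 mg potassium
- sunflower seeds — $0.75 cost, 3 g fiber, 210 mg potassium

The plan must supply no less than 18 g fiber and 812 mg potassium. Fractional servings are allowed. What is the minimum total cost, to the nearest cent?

Minimising a linear cost over {fiber ≥ 18, potassium ≥ 812, servings ≥ 0} — the optimum is at a vertex, using one or two foods.
avocado only: max(18/7, 812/398) = 2.571 servings → $3.60.
sunflower seeds only: max(18/3, 812/210) = 6 servings → $4.50.
avocado + sunflower seeds: intersection lies outside the first quadrant.
So the least-cost plan costs $3.60.

$3.60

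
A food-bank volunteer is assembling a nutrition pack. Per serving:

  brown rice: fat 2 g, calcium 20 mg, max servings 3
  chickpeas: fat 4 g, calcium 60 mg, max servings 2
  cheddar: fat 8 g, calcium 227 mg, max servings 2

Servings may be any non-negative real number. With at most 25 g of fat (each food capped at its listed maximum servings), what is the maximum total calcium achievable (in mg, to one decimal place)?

Calcium per g fat: cheddar 28.38, chickpeas 15, brown rice 10.
Take 2 servings of cheddar: uses 16 g fat, +454.0 mg calcium (running total 454.0 mg).
Take 2 servings of chickpeas: uses 8 g fat, +120.0 mg calcium (running total 574.0 mg).
Take 0.5 servings of brown rice: uses 1 g fat, +10.0 mg calcium (running total 584.0 mg).
Filling greedily by calcium-per-g fat is optimal for one linear limit, giving 584.0 mg.

584.0 mg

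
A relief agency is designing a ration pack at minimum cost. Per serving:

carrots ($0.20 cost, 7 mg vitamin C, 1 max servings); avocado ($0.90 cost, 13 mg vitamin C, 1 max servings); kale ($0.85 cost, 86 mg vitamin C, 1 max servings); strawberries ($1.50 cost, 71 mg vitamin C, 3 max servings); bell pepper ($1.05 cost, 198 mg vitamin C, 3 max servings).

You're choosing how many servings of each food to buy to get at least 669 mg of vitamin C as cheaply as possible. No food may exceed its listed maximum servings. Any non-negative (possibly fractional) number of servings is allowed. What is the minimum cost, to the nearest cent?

Cost per mg of vitamin C: bell pepper $0.0053, kale $0.0099, strawberries $0.0211, carrots $0.0286, avocado $0.0692.
Take 3 servings of bell pepper: +594.0 mg vitamin C for $3.15 (total $3.15, still need 75.0 mg).
Take 0.8721 servings of kale: +75.0 mg vitamin C for $0.74 (total $3.89, still need 0.0 mg).
Greedy by cheapest-per-mg is optimal for a single linear constraint, so the minimum cost is $3.89.

$3.89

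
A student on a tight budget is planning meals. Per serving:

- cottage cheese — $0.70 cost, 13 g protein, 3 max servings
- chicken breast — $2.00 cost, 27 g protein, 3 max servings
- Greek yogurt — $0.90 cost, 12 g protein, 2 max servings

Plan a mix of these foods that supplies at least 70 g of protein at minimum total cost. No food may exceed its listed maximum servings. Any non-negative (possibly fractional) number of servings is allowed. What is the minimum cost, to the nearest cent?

$4.40

Cost per g of protein: cottage cheese $0.0538, chicken breast $0.0741, Greek yogurt $0.0750.
Take 3 servings of cottage cheese: +39.0 g protein for $2.10 (total $2.10, still need 31.0 g).
Take 1.148 servings of chicken breast: +31.0 g protein for $2.30 (total $4.40, still need 0.0 g).
Greedy by cheapest-per-g is optimal for a single linear constraint, so the minimum cost is $4.40.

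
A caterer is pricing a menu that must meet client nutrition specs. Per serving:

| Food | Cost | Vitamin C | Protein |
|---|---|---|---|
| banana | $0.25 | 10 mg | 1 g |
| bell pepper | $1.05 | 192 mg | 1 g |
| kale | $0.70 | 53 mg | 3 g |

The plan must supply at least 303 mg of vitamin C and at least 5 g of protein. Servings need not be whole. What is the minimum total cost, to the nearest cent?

$2.17

The cheapest plan sits at a corner of the feasible region — with two constraints it uses at most two foods.
banana only: max(303/10, 5/1) = 30.3 servings → $7.58.
bell pepper only: max(303/192, 5/1) = 5 servings → $5.25.
kale only: max(303/53, 5/3) = 5.717 servings → $4.00.
banana + bell pepper with both tight: 3.61 servings and 1.39 servings → $2.36.
banana + kale: intersection lies outside the first quadrant.
bell pepper + kale with both tight: 1.231 servings and 1.256 servings → $2.17.
Cheapest feasible corner: $2.17.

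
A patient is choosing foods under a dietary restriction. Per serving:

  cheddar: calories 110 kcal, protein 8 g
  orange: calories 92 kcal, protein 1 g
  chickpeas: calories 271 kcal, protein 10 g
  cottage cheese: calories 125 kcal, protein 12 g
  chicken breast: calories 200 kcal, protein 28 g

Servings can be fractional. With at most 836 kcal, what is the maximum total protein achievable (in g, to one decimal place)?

Protein per kcal: chicken breast 0.14, cottage cheese 0.096, cheddar 0.07273, chickpeas 0.0369, orange 0.01087.
With no serving limits, spend the whole calories allowance on chicken breast: 836 kcal / 200 kcal × 28 g = 117.0 g.

117.0 g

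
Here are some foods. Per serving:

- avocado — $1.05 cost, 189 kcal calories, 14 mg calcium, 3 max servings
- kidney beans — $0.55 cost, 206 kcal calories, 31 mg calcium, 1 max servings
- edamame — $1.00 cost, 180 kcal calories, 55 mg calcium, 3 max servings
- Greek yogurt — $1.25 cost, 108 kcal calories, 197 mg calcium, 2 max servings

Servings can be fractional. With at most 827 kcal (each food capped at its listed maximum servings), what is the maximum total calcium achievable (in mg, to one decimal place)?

Calcium per kcal: Greek yogurt 1.824, edamame 0.3056, kidney beans 0.1505, avocado 0.07407.
Take 2 servings of Greek yogurt: uses 216 kcal, +394.0 mg calcium (running total 394.0 mg).
Take 3 servings of edamame: uses 540 kcal, +165.0 mg calcium (running total 559.0 mg).
Take 0.3447 servings of kidney beans: uses 71 kcal, +10.7 mg calcium (running total 569.7 mg).
Greedy by best ratio exhausts the calories allowance optimally: 569.7 mg.

569.7 mg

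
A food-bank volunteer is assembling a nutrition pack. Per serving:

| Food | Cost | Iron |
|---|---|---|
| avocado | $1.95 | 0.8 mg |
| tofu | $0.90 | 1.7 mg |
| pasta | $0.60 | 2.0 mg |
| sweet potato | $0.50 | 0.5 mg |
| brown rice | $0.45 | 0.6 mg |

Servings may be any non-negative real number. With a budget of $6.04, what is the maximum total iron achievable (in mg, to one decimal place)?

Iron per dollar: pasta 3.333, tofu 1.889, brown rice 1.333, sweet potato 1, avocado 0.4103.
With no serving limits, spend the whole cost allowance on pasta: $6.04 / $0.60 × 2.0 mg = 20.1 mg.

20.1 mg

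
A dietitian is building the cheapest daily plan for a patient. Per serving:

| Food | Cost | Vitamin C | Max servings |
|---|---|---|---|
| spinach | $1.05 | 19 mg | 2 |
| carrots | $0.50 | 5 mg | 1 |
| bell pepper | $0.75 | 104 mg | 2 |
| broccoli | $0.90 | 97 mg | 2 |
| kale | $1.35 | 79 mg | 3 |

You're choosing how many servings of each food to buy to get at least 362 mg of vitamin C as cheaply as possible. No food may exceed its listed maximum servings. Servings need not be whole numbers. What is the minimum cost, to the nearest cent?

Cost per mg of vitamin C: bell pepper $0.0072, broccoli $0.0093, kale $0.0171, spinach $0.0553, carrots $0.1000.
Take 2 servings of bell pepper: +208.0 mg vitamin C for $1.50 (total $1.50, still need 154.0 mg).
Take 1.588 servings of broccoli: +154.0 mg vitamin C for $1.43 (total $2.93, still need 0.0 mg).
Greedy by cheapest-per-mg is optimal for a single linear constraint, so the minimum cost is $2.93.

$2.93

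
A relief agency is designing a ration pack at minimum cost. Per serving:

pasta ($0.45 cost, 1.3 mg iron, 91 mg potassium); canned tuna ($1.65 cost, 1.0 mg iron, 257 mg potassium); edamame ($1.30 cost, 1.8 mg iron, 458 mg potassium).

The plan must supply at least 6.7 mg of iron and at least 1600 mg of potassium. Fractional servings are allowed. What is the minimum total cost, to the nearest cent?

$4.63

With two linear requirements the optimum uses one or two foods; enumerate the corners.
pasta only: max(6.7/1.3, 1600/91) = 17.58 servings → $7.91.
canned tuna only: max(6.7/1.0, 1600/257) = 6.7 servings → $11.05.
edamame only: max(6.7/1.8, 1600/458) = 3.722 servings → $4.84.
pasta + canned tuna with both tight: 0.5014 servings and 6.048 servings → $10.21.
pasta + edamame with both tight: 0.437 servings and 3.407 servings → $4.63.
canned tuna + edamame: the both-tight solution has a negative serving — not a feasible corner.
So the least-cost plan costs $4.63.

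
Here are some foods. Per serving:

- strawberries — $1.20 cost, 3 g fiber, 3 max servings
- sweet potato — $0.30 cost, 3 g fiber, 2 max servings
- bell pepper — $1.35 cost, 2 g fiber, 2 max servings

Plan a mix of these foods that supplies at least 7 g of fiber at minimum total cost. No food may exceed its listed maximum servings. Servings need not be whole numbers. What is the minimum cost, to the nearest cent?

$1.00

Cost per g of fiber: sweet potato $0.1000, strawberries $0.4000, bell pepper $0.6750.
Take 2 servings of sweet potato: +6.0 g fiber for $0.60 (total $0.60, still need 1.0 g).
Take 0.3333 servings of strawberries: +1.0 g fiber for $0.40 (total $1.00, still need 0.0 g).
Filling from the cheapest source first is optimal under one linear minimum: $1.00.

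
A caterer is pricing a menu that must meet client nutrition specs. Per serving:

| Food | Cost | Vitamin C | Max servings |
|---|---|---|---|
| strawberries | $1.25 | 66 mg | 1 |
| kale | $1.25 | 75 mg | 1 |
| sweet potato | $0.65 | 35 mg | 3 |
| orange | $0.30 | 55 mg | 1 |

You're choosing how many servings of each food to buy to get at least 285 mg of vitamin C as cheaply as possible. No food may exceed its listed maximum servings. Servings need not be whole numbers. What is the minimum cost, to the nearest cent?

$4.45

Cost per mg of vitamin C: orange $0.0055, kale $0.0167, sweet potato $0.0186, strawberries $0.0189.
Take 1 serving of orange: +55.0 mg vitamin C for $0.30 (total $0.30, still need 230.0 mg).
Take 1 serving of kale: +75.0 mg vitamin C for $1.25 (total $1.55, still need 155.0 mg).
Take 3 servings of sweet potato: +105.0 mg vitamin C for $1.95 (total $3.50, still need 50.0 mg).
Take 0.7576 servings of strawberries: +50.0 mg vitamin C for $0.95 (total $4.45, still need 0.0 mg).
Greedy by cheapest-per-mg is optimal for a single linear constraint, so the minimum cost is $4.45.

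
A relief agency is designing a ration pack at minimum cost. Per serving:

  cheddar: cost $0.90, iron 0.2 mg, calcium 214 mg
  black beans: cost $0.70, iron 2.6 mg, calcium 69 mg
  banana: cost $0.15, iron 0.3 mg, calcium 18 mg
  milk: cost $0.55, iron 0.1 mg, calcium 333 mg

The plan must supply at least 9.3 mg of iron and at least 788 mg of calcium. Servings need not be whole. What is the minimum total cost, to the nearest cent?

cheddar only: max(9.3/0.2, 788/214) = 46.5 servings → $41.85.
black beans only: max(9.3/2.6, 788/69) = 11.42 servings → $7.99.
banana only: max(9.3/0.3, 788/18) = 43.78 servings → $6.57.
milk only: max(9.3/0.1, 788/333) = 93 servings → $51.15.
cheddar + black beans with both tight: 2.593 servings and 3.377 servings → $4.70.
cheddar + banana with both tight: 1.139 servings and 30.24 servings → $5.56.
cheddar + milk with both targets exact would need a negative amount; discard.
black beans + banana: the both-tight solution has a negative serving — not a feasible corner.
black beans + milk with both tight: 3.514 servings and 1.638 servings → $3.36.
banana + milk with both tight: 30.77 servings and 0.7034 servings → $5.00.
Cheapest feasible corner: $3.36.

$3.36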